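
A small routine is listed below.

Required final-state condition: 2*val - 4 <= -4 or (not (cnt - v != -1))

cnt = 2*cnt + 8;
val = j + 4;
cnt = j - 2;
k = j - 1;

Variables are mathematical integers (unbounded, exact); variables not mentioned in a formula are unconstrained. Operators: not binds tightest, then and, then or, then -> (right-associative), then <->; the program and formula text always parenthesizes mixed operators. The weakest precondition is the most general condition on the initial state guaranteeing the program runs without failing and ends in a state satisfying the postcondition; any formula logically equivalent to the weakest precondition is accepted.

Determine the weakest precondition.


Working backward. After the program, the postcondition 2*val - 4 <= -4 or (not (cnt - v != -1)) must hold; in canonical form it is 2*val <= 0 or (not (cnt != v - 1)).
Before k := j - 1: 2*val <= 0 or (not (cnt != v - 1))
Before cnt := j - 2: 2*val <= 0 or (not (j != v + 1))
Before val := j + 4: 2*j <= -8 or (not (j != v + 1))
Before cnt := 2*cnt + 8: 2*j <= -8 or (not (j != v + 1))
Answer: WP = 2*j <= -8 or (not (j != v + 1))


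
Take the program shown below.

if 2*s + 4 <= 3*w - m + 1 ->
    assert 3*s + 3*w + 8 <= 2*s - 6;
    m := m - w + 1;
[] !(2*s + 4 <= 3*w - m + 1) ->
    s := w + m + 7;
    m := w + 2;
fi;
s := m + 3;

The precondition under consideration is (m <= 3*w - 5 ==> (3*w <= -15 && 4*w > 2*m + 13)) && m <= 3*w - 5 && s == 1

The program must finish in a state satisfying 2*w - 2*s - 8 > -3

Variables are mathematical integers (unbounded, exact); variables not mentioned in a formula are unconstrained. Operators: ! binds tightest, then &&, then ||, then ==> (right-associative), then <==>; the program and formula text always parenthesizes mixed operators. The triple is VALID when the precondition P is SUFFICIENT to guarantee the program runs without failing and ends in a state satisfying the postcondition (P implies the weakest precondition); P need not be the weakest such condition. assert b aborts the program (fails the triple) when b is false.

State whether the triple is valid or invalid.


Working backward. After the program, the postcondition 2*w - 2*s - 8 > -3 must hold; in canonical form it is 2*w > 2*s + 5.
Before s := m + 3: 2*w > 2*m + 11
Then branch requires s + 3*w <= -14 && 4*w > 2*m + 13; else branch requires false.
Before the if: (m + 2*s <= 3*w - 3 ==> (s + 3*w <= -14 && 4*w > 2*m + 13)) && m + 2*s <= 3*w - 3
The weakest precondition is (m + 2*s <= 3*w - 3 ==> (s + 3*w <= -14 && 4*w > 2*m + 13)) && m + 2*s <= 3*w - 3.
Check whether (m <= 3*w - 5 ==> (3*w <= -15 && 4*w > 2*m + 13)) && m <= 3*w - 5 && s == 1 implies it.
Every state satisfying the precondition satisfies the weakest precondition: the implication holds.
Answer: valid


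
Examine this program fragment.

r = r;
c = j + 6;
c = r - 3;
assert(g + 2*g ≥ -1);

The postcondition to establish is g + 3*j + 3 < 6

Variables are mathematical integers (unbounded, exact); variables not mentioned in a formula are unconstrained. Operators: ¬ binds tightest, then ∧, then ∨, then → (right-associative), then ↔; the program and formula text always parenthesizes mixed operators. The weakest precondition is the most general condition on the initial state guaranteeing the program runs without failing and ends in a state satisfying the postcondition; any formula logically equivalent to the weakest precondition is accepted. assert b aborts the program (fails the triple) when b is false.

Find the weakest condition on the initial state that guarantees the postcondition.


Working backward. After the program, the postcondition g + 3*j + 3 < 6 must hold; in canonical form it is g + 3*j < 3.
Before assert g + 2*g ≥ -1: 3*g ≥ -1 ∧ g + 3*j < 3
Before c := r - 3: 3*g ≥ -1 ∧ g + 3*j < 3
Before c := j + 6: 3*g ≥ -1 ∧ g + 3*j < 3
Before r := r: 3*g ≥ -1 ∧ g + 3*j < 3
Answer: WP = 3*g ≥ -1 ∧ g + 3*j < 3


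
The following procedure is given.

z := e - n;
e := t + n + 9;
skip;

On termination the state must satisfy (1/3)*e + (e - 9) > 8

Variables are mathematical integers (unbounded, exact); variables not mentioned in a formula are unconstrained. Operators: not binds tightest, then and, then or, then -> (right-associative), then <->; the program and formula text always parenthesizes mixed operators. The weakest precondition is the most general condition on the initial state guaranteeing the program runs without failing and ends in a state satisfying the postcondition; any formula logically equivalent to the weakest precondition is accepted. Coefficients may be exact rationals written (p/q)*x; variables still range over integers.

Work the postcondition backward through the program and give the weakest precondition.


Working backward. After the program, the postcondition (1/3)*e + (e - 9) > 8 must hold; in canonical form it is (4/3)*e > 17.
Before skip: (4/3)*e > 17
Before e := t + n + 9: (4/3)*n + (4/3)*t > 5
Before z := e - n: (4/3)*n + (4/3)*t > 5
Answer: WP = (4/3)*n + (4/3)*t > 5


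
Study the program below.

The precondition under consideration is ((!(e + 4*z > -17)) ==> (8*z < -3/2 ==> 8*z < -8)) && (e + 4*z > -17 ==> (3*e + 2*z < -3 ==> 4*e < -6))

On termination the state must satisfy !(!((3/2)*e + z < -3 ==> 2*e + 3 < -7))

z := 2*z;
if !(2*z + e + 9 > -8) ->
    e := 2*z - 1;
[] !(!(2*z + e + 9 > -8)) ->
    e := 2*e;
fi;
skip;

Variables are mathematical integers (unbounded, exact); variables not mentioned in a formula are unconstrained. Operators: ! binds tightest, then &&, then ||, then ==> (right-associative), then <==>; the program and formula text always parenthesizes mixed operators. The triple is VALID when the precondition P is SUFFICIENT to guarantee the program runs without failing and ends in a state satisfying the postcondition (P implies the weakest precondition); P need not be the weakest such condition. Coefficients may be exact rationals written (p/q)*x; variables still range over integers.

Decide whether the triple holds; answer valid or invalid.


Working backward. After the program, the postcondition !(!((3/2)*e + z < -3 ==> 2*e + 3 < -7)) must hold; in canonical form it is (3/2)*e + z < -3 ==> 2*e < -10.
Before skip: (3/2)*e + z < -3 ==> 2*e < -10
Then branch requires 4*z < -3/2 ==> 4*z < -8; else branch requires 3*e + z < -3 ==> 4*e < -10.
Before the if: ((!(e + 2*z > -17)) ==> (4*z < -3/2 ==> 4*z < -8)) && (e + 2*z > -17 ==> (3*e + z < -3 ==> 4*e < -10))
Before z := 2*z: ((!(e + 4*z > -17)) ==> (8*z < -3/2 ==> 8*z < -8)) && (e + 4*z > -17 ==> (3*e + 2*z < -3 ==> 4*e < -10))
The weakest precondition is ((!(e + 4*z > -17)) ==> (8*z < -3/2 ==> 8*z < -8)) && (e + 4*z > -17 ==> (3*e + 2*z < -3 ==> 4*e < -10)).
Check whether ((!(e + 4*z > -17)) ==> (8*z < -3/2 ==> 8*z < -8)) && (e + 4*z > -17 ==> (3*e + 2*z < -3 ==> 4*e < -6)) implies it.
Countermodel: at the initial state e = -2, z = 0, the precondition holds but the weakest precondition fails.
Answer: invalid


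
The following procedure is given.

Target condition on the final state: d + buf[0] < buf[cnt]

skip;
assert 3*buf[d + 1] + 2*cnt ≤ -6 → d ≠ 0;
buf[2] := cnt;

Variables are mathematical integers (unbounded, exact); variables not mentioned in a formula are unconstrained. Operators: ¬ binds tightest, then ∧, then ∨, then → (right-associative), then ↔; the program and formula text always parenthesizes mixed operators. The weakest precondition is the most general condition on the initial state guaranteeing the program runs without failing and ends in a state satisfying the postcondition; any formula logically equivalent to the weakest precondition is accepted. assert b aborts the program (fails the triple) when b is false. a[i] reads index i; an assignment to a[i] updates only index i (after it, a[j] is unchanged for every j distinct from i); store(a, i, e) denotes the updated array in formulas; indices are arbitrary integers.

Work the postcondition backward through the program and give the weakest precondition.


Working backward. After the program, the postcondition d + buf[0] < buf[cnt] must hold; in canonical form it is buf[0] + d < buf[cnt].
Before buf[2] := cnt: buf[0] + d < store(buf, 2, cnt)[cnt]
Before assert 3*buf[d + 1] + 2*cnt ≤ -6 → d ≠ 0: (3*buf[d + 1] + 2*cnt ≤ -6 → d ≠ 0) ∧ buf[0] + d < store(buf, 2, cnt)[cnt]
Before skip: (3*buf[d + 1] + 2*cnt ≤ -6 → d ≠ 0) ∧ buf[0] + d < store(buf, 2, cnt)[cnt]
Answer: WP = (3*buf[d + 1] + 2*cnt ≤ -6 → d ≠ 0) ∧ buf[0] + d < store(buf, 2, cnt)[cnt]


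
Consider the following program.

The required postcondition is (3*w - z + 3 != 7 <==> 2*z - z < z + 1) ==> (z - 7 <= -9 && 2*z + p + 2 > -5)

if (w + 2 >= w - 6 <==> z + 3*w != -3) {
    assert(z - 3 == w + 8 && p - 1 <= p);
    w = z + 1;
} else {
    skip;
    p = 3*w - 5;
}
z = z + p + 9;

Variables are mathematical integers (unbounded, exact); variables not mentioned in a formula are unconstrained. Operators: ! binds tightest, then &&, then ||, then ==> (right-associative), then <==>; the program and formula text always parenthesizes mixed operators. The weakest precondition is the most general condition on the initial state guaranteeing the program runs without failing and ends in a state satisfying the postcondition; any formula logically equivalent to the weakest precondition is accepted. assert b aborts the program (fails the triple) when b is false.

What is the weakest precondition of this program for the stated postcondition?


Working backward. After the program, the postcondition (3*w - z + 3 != 7 <==> 2*z - z < z + 1) ==> (z - 7 <= -9 && 2*z + p + 2 > -5) must hold; in canonical form it is 3*w != z + 4 ==> (z <= -2 && p + 2*z > -7).
Before z := z + p + 9: 3*w != p + z + 13 ==> (p + z <= -11 && 3*p + 2*z > -25)
Then branch requires z == w + 11 && (2*z != p + 10 ==> (p + z <= -11 && 3*p + 2*z > -25)); else branch requires z != -8 ==> (3*w + z <= -6 && 9*w + 2*z > -10).
Before the if: (3*w + z != -3 ==> (z == w + 11 && (2*z != p + 10 ==> (p + z <= -11 && 3*p + 2*z > -25)))) && ((!(3*w + z != -3)) ==> (z != -8 ==> (3*w + z <= -6 && 9*w + 2*z > -10)))
Answer: WP = (3*w + z != -3 ==> (z == w + 11 && (2*z != p + 10 ==> (p + z <= -11 && 3*p + 2*z > -25)))) && ((!(3*w + z != -3)) ==> (z != -8 ==> (3*w + z <= -6 && 9*w + 2*z > -10)))


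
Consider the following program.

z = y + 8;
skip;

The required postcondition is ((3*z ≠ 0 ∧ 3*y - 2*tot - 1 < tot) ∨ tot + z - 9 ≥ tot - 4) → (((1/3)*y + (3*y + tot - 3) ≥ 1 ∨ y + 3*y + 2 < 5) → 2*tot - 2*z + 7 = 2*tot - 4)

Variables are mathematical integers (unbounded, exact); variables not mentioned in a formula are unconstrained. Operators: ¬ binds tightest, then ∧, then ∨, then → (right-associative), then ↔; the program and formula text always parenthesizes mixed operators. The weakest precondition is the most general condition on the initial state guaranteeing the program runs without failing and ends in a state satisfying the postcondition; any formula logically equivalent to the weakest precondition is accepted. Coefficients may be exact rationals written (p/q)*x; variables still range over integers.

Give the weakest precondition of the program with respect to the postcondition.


Working backward. After the program, the postcondition ((3*z ≠ 0 ∧ 3*y - 2*tot - 1 < tot) ∨ tot + z - 9 ≥ tot - 4) → (((1/3)*y + (3*y + tot - 3) ≥ 1 ∨ y + 3*y + 2 < 5) → 2*tot - 2*z + 7 = 2*tot - 4) must hold; in canonical form it is ((3*z ≠ 0 ∧ 3*y < 3*tot + 1) ∨ z ≥ 5) → ((tot + (10/3)*y ≥ 4 ∨ 4*y < 3) → 2*z = 11).
Before skip: ((3*z ≠ 0 ∧ 3*y < 3*tot + 1) ∨ z ≥ 5) → ((tot + (10/3)*y ≥ 4 ∨ 4*y < 3) → 2*z = 11)
Before z := y + 8: ((3*y ≠ -24 ∧ 3*y < 3*tot + 1) ∨ y ≥ -3) → ((tot + (10/3)*y ≥ 4 ∨ 4*y < 3) → 2*y = -5)
Answer: WP = ((3*y ≠ -24 ∧ 3*y < 3*tot + 1) ∨ y ≥ -3) → ((tot + (10/3)*y ≥ 4 ∨ 4*y < 3) → 2*y = -5)


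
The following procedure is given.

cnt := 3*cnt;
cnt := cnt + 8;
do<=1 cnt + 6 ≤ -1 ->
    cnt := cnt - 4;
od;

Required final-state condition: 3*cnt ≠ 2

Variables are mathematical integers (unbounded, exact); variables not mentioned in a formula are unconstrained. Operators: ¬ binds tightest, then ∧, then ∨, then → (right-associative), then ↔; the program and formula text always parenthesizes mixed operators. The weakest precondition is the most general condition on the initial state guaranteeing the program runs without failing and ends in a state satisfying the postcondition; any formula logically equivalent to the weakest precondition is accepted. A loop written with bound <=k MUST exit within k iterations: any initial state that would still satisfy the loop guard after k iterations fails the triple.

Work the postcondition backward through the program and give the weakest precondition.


Working backward. After the program, 3*cnt ≠ 2 must hold.
Before the loop (bound <=1), unroll the exhaustion recursion (WP_0 = exit-now case; WP_j = one more guarded iteration, up to j = 1):
  WP_0: (¬(cnt ≤ -7)) ∧ 3*cnt ≠ 2
  WP_1: (cnt ≤ -7 → ((¬(cnt ≤ -3)) ∧ 3*cnt ≠ 14)) ∧ ((¬(cnt ≤ -7)) → 3*cnt ≠ 2)
So before the loop: (cnt ≤ -7 → ((¬(cnt ≤ -3)) ∧ 3*cnt ≠ 14)) ∧ ((¬(cnt ≤ -7)) → 3*cnt ≠ 2)
Before cnt := cnt + 8: (cnt ≤ -15 → ((¬(cnt ≤ -11)) ∧ 3*cnt ≠ -10)) ∧ ((¬(cnt ≤ -15)) → 3*cnt ≠ -22)
Before cnt := 3*cnt: (3*cnt ≤ -15 → ((¬(3*cnt ≤ -11)) ∧ 9*cnt ≠ -10)) ∧ ((¬(3*cnt ≤ -15)) → 9*cnt ≠ -22)
Answer: WP = (3*cnt ≤ -15 → ((¬(3*cnt ≤ -11)) ∧ 9*cnt ≠ -10)) ∧ ((¬(3*cnt ≤ -15)) → 9*cnt ≠ -22)


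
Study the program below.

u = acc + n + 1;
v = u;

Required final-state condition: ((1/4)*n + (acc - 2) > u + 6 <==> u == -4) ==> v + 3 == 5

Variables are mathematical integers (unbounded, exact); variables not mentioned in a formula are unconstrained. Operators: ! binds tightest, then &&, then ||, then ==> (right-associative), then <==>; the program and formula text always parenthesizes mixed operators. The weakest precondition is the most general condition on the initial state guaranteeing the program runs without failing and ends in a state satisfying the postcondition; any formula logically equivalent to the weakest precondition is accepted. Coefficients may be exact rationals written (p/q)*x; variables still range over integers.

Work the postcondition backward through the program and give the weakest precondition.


Working backward. After the program, the postcondition ((1/4)*n + (acc - 2) > u + 6 <==> u == -4) ==> v + 3 == 5 must hold; in canonical form it is (acc + (1/4)*n > u + 8 <==> u == -4) ==> v == 2.
Before v := u: (acc + (1/4)*n > u + 8 <==> u == -4) ==> u == 2
Before u := acc + n + 1: ((3/4)*n < -9 <==> acc + n == -5) ==> acc + n == 1
Answer: WP = ((3/4)*n < -9 <==> acc + n == -5) ==> acc + n == 1


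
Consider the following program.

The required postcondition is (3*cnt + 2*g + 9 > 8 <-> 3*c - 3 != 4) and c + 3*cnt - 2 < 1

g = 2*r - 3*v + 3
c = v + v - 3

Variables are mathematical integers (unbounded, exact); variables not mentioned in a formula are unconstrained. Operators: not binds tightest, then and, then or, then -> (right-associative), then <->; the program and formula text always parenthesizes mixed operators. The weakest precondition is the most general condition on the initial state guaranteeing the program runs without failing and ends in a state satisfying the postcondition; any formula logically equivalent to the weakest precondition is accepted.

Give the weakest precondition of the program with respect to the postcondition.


Working backward. After the program, the postcondition (3*cnt + 2*g + 9 > 8 <-> 3*c - 3 != 4) and c + 3*cnt - 2 < 1 must hold; in canonical form it is (3*cnt + 2*g > -1 <-> 3*c != 7) and c + 3*cnt < 3.
Before c := v + v - 3: (3*cnt + 2*g > -1 <-> 6*v != 16) and 3*cnt + 2*v < 6
Before g := 2*r - 3*v + 3: (3*cnt + 4*r > 6*v - 7 <-> 6*v != 16) and 3*cnt + 2*v < 6
Answer: WP = (3*cnt + 4*r > 6*v - 7 <-> 6*v != 16) and 3*cnt + 2*v < 6


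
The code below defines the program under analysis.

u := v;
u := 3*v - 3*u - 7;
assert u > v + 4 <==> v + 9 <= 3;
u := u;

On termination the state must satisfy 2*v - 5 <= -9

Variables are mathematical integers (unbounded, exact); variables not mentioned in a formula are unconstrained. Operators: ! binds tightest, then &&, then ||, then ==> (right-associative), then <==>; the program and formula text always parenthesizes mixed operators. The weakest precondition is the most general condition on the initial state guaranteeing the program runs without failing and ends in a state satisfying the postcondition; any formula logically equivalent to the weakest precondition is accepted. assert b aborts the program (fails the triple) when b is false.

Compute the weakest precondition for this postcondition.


Working backward. After the program, the postcondition 2*v - 5 <= -9 must hold; in canonical form it is 2*v <= -4.
Before u := u: 2*v <= -4
Before assert u > v + 4 <==> v + 9 <= 3: (u > v + 4 <==> v <= -6) && 2*v <= -4
Before u := 3*v - 3*u - 7: (2*v > 3*u + 11 <==> v <= -6) && 2*v <= -4
Before u := v: (v < -11 <==> v <= -6) && 2*v <= -4
Answer: WP = (v < -11 <==> v <= -6) && 2*v <= -4


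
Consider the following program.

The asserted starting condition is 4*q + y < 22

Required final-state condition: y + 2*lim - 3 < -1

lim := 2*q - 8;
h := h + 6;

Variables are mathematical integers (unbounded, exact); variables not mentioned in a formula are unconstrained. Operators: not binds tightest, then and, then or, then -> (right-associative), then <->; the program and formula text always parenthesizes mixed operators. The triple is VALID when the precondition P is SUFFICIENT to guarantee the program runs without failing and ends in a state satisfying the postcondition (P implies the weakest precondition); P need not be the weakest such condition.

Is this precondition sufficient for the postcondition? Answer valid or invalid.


Working backward. After the program, the postcondition y + 2*lim - 3 < -1 must hold; in canonical form it is 2*lim + y < 2.
Before h := h + 6: 2*lim + y < 2
Before lim := 2*q - 8: 4*q + y < 18
The weakest precondition is 4*q + y < 18.
Check whether 4*q + y < 22 implies it.
Countermodel: at the initial state q = 0, y = 18, the precondition holds but the weakest precondition fails.
Answer: invalid


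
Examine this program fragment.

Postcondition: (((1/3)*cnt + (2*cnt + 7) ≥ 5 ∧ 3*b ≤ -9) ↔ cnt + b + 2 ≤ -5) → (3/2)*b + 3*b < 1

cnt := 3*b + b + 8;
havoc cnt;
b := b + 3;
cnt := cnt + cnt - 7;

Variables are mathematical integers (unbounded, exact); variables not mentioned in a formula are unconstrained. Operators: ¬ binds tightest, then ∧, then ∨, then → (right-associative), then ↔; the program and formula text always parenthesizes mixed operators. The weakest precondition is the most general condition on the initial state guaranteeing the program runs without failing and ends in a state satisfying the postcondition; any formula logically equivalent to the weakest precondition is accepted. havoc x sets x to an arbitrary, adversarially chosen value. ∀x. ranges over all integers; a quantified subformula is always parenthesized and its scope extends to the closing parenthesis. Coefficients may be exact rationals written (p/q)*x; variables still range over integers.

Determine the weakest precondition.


Working backward. After the program, the postcondition (((1/3)*cnt + (2*cnt + 7) ≥ 5 ∧ 3*b ≤ -9) ↔ cnt + b + 2 ≤ -5) → (3/2)*b + 3*b < 1 must hold; in canonical form it is (((7/3)*cnt ≥ -2 ∧ 3*b ≤ -9) ↔ b + cnt ≤ -7) → (9/2)*b < 1.
Before cnt := cnt + cnt - 7: (((14/3)*cnt ≥ 43/3 ∧ 3*b ≤ -9) ↔ b + 2*cnt ≤ 0) → (9/2)*b < 1
Before b := b + 3: (((14/3)*cnt ≥ 43/3 ∧ 3*b ≤ -18) ↔ b + 2*cnt ≤ -3) → (9/2)*b < -25/2
Before havoc cnt: ∀cnt_1. ((((14/3)*cnt_1 ≥ 43/3 ∧ 3*b ≤ -18) ↔ b + 2*cnt_1 ≤ -3) → (9/2)*b < -25/2)
Before cnt := 3*b + b + 8: ∀cnt_1. ((((14/3)*cnt_1 ≥ 43/3 ∧ 3*b ≤ -18) ↔ b + 2*cnt_1 ≤ -3) → (9/2)*b < -25/2)
Answer: WP = ∀cnt_1. ((((14/3)*cnt_1 ≥ 43/3 ∧ 3*b ≤ -18) ↔ b + 2*cnt_1 ≤ -3) → (9/2)*b < -25/2)


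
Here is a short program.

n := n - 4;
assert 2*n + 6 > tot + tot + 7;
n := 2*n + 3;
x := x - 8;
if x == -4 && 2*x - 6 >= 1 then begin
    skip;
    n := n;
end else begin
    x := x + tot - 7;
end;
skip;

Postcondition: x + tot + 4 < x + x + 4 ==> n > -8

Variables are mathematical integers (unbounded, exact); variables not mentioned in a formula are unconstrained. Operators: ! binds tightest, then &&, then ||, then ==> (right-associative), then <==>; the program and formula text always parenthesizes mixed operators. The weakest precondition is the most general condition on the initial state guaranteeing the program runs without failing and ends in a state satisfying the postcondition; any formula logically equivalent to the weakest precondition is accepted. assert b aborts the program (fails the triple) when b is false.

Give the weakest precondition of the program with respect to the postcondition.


Working backward. After the program, the postcondition x + tot + 4 < x + x + 4 ==> n > -8 must hold; in canonical form it is tot < x ==> n > -8.
Before skip: tot < x ==> n > -8
Then branch requires tot < x ==> n > -8; else branch requires x > 7 ==> n > -8.
Before the if: ((x == -4 && 2*x >= 7) ==> (tot < x ==> n > -8)) && ((!(x == -4 && 2*x >= 7)) ==> (x > 7 ==> n > -8))
Before x := x - 8: ((x == 4 && 2*x >= 23) ==> (tot < x - 8 ==> n > -8)) && ((!(x == 4 && 2*x >= 23)) ==> (x > 15 ==> n > -8))
Before n := 2*n + 3: ((x == 4 && 2*x >= 23) ==> (tot < x - 8 ==> 2*n > -11)) && ((!(x == 4 && 2*x >= 23)) ==> (x > 15 ==> 2*n > -11))
Before assert 2*n + 6 > tot + tot + 7: 2*n > 2*tot + 1 && ((x == 4 && 2*x >= 23) ==> (tot < x - 8 ==> 2*n > -11)) && ((!(x == 4 && 2*x >= 23)) ==> (x > 15 ==> 2*n > -11))
Before n := n - 4: 2*n > 2*tot + 9 && ((x == 4 && 2*x >= 23) ==> (tot < x - 8 ==> 2*n > -3)) && ((!(x == 4 && 2*x >= 23)) ==> (x > 15 ==> 2*n > -3))
Answer: WP = 2*n > 2*tot + 9 && ((x == 4 && 2*x >= 23) ==> (tot < x - 8 ==> 2*n > -3)) && ((!(x == 4 && 2*x >= 23)) ==> (x > 15 ==> 2*n > -3))


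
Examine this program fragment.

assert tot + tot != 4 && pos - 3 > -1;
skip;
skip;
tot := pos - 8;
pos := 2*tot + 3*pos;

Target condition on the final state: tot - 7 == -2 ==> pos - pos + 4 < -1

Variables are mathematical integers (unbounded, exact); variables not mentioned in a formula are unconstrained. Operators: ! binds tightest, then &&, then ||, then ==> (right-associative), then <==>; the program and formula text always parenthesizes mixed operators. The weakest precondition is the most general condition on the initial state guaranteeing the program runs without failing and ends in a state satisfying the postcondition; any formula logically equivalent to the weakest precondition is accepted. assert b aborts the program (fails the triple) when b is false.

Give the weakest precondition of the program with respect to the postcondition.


Working backward. After the program, the postcondition tot - 7 == -2 ==> pos - pos + 4 < -1 must hold; in canonical form it is !(tot == 5).
Before pos := 2*tot + 3*pos: !(tot == 5)
Before tot := pos - 8: !(pos == 13)
Before skip: !(pos == 13)
Before skip: !(pos == 13)
Before assert tot + tot != 4 && pos - 3 > -1: 2*tot != 4 && pos > 2 && (!(pos == 13))
Answer: WP = 2*tot != 4 && pos > 2 && (!(pos == 13))


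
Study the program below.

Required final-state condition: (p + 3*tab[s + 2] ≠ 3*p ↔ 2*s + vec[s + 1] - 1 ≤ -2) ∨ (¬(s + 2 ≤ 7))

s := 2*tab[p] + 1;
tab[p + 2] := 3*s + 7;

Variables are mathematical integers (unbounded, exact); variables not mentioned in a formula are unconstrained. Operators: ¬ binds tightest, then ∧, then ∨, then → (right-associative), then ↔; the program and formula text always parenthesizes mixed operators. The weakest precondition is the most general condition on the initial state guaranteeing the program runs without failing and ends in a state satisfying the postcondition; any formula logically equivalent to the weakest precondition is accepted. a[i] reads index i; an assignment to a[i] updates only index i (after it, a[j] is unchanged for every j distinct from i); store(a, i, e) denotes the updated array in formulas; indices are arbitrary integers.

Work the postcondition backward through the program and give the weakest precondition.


Working backward. After the program, the postcondition (p + 3*tab[s + 2] ≠ 3*p ↔ 2*s + vec[s + 1] - 1 ≤ -2) ∨ (¬(s + 2 ≤ 7)) must hold; in canonical form it is (3*tab[s + 2] ≠ 2*p ↔ vec[s + 1] + 2*s ≤ -1) ∨ (¬(s ≤ 5)).
Before tab[p + 2] := 3*s + 7: (3*store(tab, p + 2, 3*s + 7)[s + 2] ≠ 2*p ↔ vec[s + 1] + 2*s ≤ -1) ∨ (¬(s ≤ 5))
Before s := 2*tab[p] + 1: (3*store(tab, p + 2, 6*tab[p] + 10)[2*tab[p] + 3] ≠ 2*p ↔ 4*tab[p] + vec[2*tab[p] + 2] ≤ -3) ∨ (¬(2*tab[p] ≤ 4))
Answer: WP = (3*store(tab, p + 2, 6*tab[p] + 10)[2*tab[p] + 3] ≠ 2*p ↔ 4*tab[p] + vec[2*tab[p] + 2] ≤ -3) ∨ (¬(2*tab[p] ≤ 4))


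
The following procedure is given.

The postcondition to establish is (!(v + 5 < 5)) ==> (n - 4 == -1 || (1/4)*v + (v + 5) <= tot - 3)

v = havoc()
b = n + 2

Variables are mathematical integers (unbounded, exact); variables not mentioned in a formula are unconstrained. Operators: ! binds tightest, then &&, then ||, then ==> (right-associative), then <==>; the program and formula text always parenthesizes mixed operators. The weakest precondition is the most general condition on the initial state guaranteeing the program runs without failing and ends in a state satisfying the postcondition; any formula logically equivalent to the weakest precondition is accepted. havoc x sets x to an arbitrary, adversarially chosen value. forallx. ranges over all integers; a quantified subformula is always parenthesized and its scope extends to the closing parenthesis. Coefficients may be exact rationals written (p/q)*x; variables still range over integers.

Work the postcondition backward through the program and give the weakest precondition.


Working backward. After the program, the postcondition (!(v + 5 < 5)) ==> (n - 4 == -1 || (1/4)*v + (v + 5) <= tot - 3) must hold; in canonical form it is (!(v < 0)) ==> (n == 3 || (5/4)*v <= tot - 8).
Before b := n + 2: (!(v < 0)) ==> (n == 3 || (5/4)*v <= tot - 8)
Before havoc v: forall v_1. ((!(v_1 < 0)) ==> (n == 3 || (5/4)*v_1 <= tot - 8))
Answer: WP = forall v_1. ((!(v_1 < 0)) ==> (n == 3 || (5/4)*v_1 <= tot - 8))


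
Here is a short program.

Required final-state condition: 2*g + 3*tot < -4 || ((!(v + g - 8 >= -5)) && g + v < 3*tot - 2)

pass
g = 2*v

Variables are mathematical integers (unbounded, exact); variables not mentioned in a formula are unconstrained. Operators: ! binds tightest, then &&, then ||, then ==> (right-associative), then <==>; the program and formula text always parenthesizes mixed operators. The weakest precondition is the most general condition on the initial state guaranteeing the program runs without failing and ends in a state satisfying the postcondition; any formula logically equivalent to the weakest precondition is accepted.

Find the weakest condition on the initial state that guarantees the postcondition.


Working backward. After the program, the postcondition 2*g + 3*tot < -4 || ((!(v + g - 8 >= -5)) && g + v < 3*tot - 2) must hold; in canonical form it is 2*g + 3*tot < -4 || ((!(g + v >= 3)) && g + v < 3*tot - 2).
Before g := 2*v: 3*tot + 4*v < -4 || ((!(3*v >= 3)) && 3*v < 3*tot - 2)
Before skip: 3*tot + 4*v < -4 || ((!(3*v >= 3)) && 3*v < 3*tot - 2)
Answer: WP = 3*tot + 4*v < -4 || ((!(3*v >= 3)) && 3*v < 3*tot - 2)


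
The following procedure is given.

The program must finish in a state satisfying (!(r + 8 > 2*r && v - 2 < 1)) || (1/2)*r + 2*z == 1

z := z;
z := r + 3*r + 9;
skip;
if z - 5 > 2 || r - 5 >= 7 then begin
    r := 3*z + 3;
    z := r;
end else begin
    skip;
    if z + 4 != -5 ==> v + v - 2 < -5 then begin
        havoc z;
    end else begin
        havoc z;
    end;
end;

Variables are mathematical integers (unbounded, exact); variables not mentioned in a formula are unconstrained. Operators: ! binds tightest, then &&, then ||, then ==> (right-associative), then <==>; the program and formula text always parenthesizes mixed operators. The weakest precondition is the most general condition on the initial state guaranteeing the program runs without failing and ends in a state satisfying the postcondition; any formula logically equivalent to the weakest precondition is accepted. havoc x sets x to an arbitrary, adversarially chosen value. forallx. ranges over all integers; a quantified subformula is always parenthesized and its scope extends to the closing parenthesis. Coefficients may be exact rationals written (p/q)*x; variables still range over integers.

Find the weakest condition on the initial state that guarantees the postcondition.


Working backward. After the program, the postcondition (!(r + 8 > 2*r && v - 2 < 1)) || (1/2)*r + 2*z == 1 must hold; in canonical form it is (!(r < 8 && v < 3)) || (1/2)*r + 2*z == 1.
Then branch requires (!(3*z < 5 && v < 3)) || (15/2)*z == -13/2; else branch requires ((z != -9 ==> 2*v < -3) ==> (forall z_1. ((!(r < 8 && v < 3)) || (1/2)*r + 2*z_1 == 1))) && ((!(z != -9 ==> 2*v < -3)) ==> (forall z_1. ((!(r < 8 && v < 3)) || (1/2)*r + 2*z_1 == 1))).
Before the if: ((z > 7 || r >= 12) ==> ((!(3*z < 5 && v < 3)) || (15/2)*z == -13/2)) && ((!(z > 7 || r >= 12)) ==> (((z != -9 ==> 2*v < -3) ==> (forall z_1. ((!(r < 8 && v < 3)) || (1/2)*r + 2*z_1 == 1))) && ((!(z != -9 ==> 2*v < -3)) ==> (forall z_1. ((!(r < 8 && v < 3)) || (1/2)*r + 2*z_1 == 1)))))
Before skip: ((z > 7 || r >= 12) ==> ((!(3*z < 5 && v < 3)) || (15/2)*z == -13/2)) && ((!(z > 7 || r >= 12)) ==> (((z != -9 ==> 2*v < -3) ==> (forall z_1. ((!(r < 8 && v < 3)) || (1/2)*r + 2*z_1 == 1))) && ((!(z != -9 ==> 2*v < -3)) ==> (forall z_1. ((!(r < 8 && v < 3)) || (1/2)*r + 2*z_1 == 1)))))
Before z := r + 3*r + 9: ((4*r > -2 || r >= 12) ==> ((!(12*r < -22 && v < 3)) || 30*r == -74)) && ((!(4*r > -2 || r >= 12)) ==> (((4*r != -18 ==> 2*v < -3) ==> (forall z_1. ((!(r < 8 && v < 3)) || (1/2)*r + 2*z_1 == 1))) && ((!(4*r != -18 ==> 2*v < -3)) ==> (forall z_1. ((!(r < 8 && v < 3)) || (1/2)*r + 2*z_1 == 1)))))
Before z := z: ((4*r > -2 || r >= 12) ==> ((!(12*r < -22 && v < 3)) || 30*r == -74)) && ((!(4*r > -2 || r >= 12)) ==> (((4*r != -18 ==> 2*v < -3) ==> (forall z_1. ((!(r < 8 && v < 3)) || (1/2)*r + 2*z_1 == 1))) && ((!(4*r != -18 ==> 2*v < -3)) ==> (forall z_1. ((!(r < 8 && v < 3)) || (1/2)*r + 2*z_1 == 1)))))
Answer: WP = ((4*r > -2 || r >= 12) ==> ((!(12*r < -22 && v < 3)) || 30*r == -74)) && ((!(4*r > -2 || r >= 12)) ==> (((4*r != -18 ==> 2*v < -3) ==> (forall z_1. ((!(r < 8 && v < 3)) || (1/2)*r + 2*z_1 == 1))) && ((!(4*r != -18 ==> 2*v < -3)) ==> (forall z_1. ((!(r < 8 && v < 3)) || (1/2)*r + 2*z_1 == 1)))))


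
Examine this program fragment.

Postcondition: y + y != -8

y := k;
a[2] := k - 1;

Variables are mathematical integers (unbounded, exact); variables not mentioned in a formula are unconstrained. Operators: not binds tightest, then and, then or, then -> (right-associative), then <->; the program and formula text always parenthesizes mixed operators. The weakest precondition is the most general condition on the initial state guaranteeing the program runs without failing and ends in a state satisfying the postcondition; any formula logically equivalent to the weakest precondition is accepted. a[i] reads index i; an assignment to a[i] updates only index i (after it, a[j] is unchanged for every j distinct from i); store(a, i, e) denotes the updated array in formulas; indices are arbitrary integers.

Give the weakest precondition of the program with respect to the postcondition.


Working backward. After the program, the postcondition y + y != -8 must hold; in canonical form it is 2*y != -8.
Before a[2] := k - 1: 2*y != -8
Before y := k: 2*k != -8
Answer: WP = 2*k != -8


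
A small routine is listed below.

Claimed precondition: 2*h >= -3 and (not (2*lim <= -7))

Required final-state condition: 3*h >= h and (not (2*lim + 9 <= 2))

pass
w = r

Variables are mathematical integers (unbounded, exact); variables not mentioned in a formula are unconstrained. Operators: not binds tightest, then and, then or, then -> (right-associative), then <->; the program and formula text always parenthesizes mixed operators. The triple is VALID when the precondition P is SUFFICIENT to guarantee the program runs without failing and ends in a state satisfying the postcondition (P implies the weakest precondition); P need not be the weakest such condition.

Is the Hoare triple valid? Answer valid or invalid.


Working backward. After the program, the postcondition 3*h >= h and (not (2*lim + 9 <= 2)) must hold; in canonical form it is 2*h >= 0 and (not (2*lim <= -7)).
Before w := r: 2*h >= 0 and (not (2*lim <= -7))
Before skip: 2*h >= 0 and (not (2*lim <= -7))
The weakest precondition is 2*h >= 0 and (not (2*lim <= -7)).
Check whether 2*h >= -3 and (not (2*lim <= -7)) implies it.
Countermodel: at the initial state h = -1, lim = -3, the precondition holds but the weakest precondition fails.
Answer: invalid


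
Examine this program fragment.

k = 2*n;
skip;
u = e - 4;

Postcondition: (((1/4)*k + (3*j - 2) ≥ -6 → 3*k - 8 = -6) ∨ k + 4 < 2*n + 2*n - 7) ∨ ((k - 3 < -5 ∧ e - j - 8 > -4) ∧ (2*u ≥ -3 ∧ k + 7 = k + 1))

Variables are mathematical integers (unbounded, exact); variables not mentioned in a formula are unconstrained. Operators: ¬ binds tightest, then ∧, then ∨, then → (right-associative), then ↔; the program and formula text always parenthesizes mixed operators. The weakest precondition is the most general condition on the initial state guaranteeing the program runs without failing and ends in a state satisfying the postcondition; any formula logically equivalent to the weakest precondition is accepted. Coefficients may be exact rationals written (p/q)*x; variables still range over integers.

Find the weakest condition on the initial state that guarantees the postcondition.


Working backward. After the program, the postcondition (((1/4)*k + (3*j - 2) ≥ -6 → 3*k - 8 = -6) ∨ k + 4 < 2*n + 2*n - 7) ∨ ((k - 3 < -5 ∧ e - j - 8 > -4) ∧ (2*u ≥ -3 ∧ k + 7 = k + 1)) must hold; in canonical form it is (3*j + (1/4)*k ≥ -4 → 3*k = 2) ∨ k < 4*n - 11.
Before u := e - 4: (3*j + (1/4)*k ≥ -4 → 3*k = 2) ∨ k < 4*n - 11
Before skip: (3*j + (1/4)*k ≥ -4 → 3*k = 2) ∨ k < 4*n - 11
Before k := 2*n: (3*j + (1/2)*n ≥ -4 → 6*n = 2) ∨ 2*n > 11
Answer: WP = (3*j + (1/2)*n ≥ -4 → 6*n = 2) ∨ 2*n > 11


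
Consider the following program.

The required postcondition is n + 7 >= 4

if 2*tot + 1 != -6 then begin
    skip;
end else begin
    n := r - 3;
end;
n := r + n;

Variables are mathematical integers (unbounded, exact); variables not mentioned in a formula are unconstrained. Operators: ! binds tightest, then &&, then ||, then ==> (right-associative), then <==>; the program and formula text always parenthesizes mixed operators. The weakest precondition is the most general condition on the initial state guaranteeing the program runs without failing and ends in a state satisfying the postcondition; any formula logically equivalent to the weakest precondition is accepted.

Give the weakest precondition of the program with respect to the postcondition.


Working backward. After the program, the postcondition n + 7 >= 4 must hold; in canonical form it is n >= -3.
Before n := r + n: n + r >= -3
Then branch requires n + r >= -3; else branch requires 2*r >= 0.
Before the if: (2*tot != -7 ==> n + r >= -3) && ((!(2*tot != -7)) ==> 2*r >= 0)
Answer: WP = (2*tot != -7 ==> n + r >= -3) && ((!(2*tot != -7)) ==> 2*r >= 0)


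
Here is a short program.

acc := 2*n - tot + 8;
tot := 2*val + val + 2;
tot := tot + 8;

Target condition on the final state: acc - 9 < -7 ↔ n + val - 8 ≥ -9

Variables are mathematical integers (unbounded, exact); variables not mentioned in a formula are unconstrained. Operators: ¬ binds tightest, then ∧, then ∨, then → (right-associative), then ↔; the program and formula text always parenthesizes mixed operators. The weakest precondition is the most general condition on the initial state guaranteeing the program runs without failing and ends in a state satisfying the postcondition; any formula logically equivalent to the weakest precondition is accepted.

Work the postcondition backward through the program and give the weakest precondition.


Working backward. After the program, the postcondition acc - 9 < -7 ↔ n + val - 8 ≥ -9 must hold; in canonical form it is acc < 2 ↔ n + val ≥ -1.
Before tot := tot + 8: acc < 2 ↔ n + val ≥ -1
Before tot := 2*val + val + 2: acc < 2 ↔ n + val ≥ -1
Before acc := 2*n - tot + 8: 2*n < tot - 6 ↔ n + val ≥ -1
Answer: WP = 2*n < tot - 6 ↔ n + val ≥ -1


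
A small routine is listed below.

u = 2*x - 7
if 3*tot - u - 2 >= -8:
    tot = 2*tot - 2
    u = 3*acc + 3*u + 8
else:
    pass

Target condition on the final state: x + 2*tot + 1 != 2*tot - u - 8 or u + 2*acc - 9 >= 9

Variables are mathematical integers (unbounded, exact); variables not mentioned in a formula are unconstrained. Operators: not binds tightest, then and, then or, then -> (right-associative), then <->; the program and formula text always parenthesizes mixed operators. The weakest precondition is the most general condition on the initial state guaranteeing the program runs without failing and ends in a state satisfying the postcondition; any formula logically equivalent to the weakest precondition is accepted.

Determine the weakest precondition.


Working backward. After the program, the postcondition x + 2*tot + 1 != 2*tot - u - 8 or u + 2*acc - 9 >= 9 must hold; in canonical form it is u + x != -9 or 2*acc + u >= 18.
Then branch requires 3*acc + 3*u + x != -17 or 5*acc + 3*u >= 10; else branch requires u + x != -9 or 2*acc + u >= 18.
Before the if: (3*tot >= u - 6 -> (3*acc + 3*u + x != -17 or 5*acc + 3*u >= 10)) and ((not (3*tot >= u - 6)) -> (u + x != -9 or 2*acc + u >= 18))
Before u := 2*x - 7: (3*tot >= 2*x - 13 -> (3*acc + 7*x != 4 or 5*acc + 6*x >= 31)) and ((not (3*tot >= 2*x - 13)) -> (3*x != -2 or 2*acc + 2*x >= 25))
Answer: WP = (3*tot >= 2*x - 13 -> (3*acc + 7*x != 4 or 5*acc + 6*x >= 31)) and ((not (3*tot >= 2*x - 13)) -> (3*x != -2 or 2*acc + 2*x >= 25))


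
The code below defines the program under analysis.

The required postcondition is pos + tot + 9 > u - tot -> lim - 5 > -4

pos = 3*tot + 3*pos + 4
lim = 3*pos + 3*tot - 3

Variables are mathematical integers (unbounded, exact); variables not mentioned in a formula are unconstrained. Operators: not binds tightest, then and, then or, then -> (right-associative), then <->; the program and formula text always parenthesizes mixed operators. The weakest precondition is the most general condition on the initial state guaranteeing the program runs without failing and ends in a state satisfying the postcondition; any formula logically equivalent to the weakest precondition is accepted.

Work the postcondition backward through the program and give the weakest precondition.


Working backward. After the program, the postcondition pos + tot + 9 > u - tot -> lim - 5 > -4 must hold; in canonical form it is pos + 2*tot > u - 9 -> lim > 1.
Before lim := 3*pos + 3*tot - 3: pos + 2*tot > u - 9 -> 3*pos + 3*tot > 4
Before pos := 3*tot + 3*pos + 4: 3*pos + 5*tot > u - 13 -> 9*pos + 12*tot > -8
Answer: WP = 3*pos + 5*tot > u - 13 -> 9*pos + 12*tot > -8


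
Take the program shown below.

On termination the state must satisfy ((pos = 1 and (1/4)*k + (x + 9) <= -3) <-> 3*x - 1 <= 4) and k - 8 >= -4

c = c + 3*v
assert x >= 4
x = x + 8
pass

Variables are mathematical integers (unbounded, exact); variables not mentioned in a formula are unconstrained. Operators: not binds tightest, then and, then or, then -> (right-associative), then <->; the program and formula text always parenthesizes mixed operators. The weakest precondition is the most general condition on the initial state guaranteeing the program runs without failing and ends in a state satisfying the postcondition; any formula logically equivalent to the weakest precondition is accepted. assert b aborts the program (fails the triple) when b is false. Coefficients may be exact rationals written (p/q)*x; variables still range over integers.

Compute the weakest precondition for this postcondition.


Working backward. After the program, the postcondition ((pos = 1 and (1/4)*k + (x + 9) <= -3) <-> 3*x - 1 <= 4) and k - 8 >= -4 must hold; in canonical form it is ((pos = 1 and (1/4)*k + x <= -12) <-> 3*x <= 5) and k >= 4.
Before skip: ((pos = 1 and (1/4)*k + x <= -12) <-> 3*x <= 5) and k >= 4
Before x := x + 8: ((pos = 1 and (1/4)*k + x <= -20) <-> 3*x <= -19) and k >= 4
Before assert x >= 4: x >= 4 and ((pos = 1 and (1/4)*k + x <= -20) <-> 3*x <= -19) and k >= 4
Before c := c + 3*v: x >= 4 and ((pos = 1 and (1/4)*k + x <= -20) <-> 3*x <= -19) and k >= 4
Answer: WP = x >= 4 and ((pos = 1 and (1/4)*k + x <= -20) <-> 3*x <= -19) and k >= 4
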